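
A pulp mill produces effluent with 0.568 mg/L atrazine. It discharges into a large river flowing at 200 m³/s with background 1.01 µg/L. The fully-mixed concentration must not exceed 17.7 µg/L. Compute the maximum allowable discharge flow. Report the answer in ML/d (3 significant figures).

1.01 µg/L = 0.00101 mg/L.
17.7 µg/L = 0.0177 mg/L.
Mass balance at complete mixing: C_std·(Q_w + Q_r) = Q_w·C_e + Q_r·C_b.
Rearranging, Q_w = Q_r·(C_std − C_b)/(C_e − C_std) = 200·(0.0177 − 0.00101) / (0.568 − 0.0177) = 6.066 m³/s.
= 524.1 ML/d.

524 ML/d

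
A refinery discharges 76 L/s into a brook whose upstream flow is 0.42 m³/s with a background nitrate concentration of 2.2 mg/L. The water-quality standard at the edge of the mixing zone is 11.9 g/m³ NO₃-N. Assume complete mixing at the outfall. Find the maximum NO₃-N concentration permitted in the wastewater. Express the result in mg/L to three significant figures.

76 L/s = 0.076 m³/s.
Mass balance: 11.9·0.496 = 0.076·Cₑ + 0.42·2.2.
Cₑ = (5.902 − 0.924) / 0.076 = 65.51 mg/L.

65.5 mg/L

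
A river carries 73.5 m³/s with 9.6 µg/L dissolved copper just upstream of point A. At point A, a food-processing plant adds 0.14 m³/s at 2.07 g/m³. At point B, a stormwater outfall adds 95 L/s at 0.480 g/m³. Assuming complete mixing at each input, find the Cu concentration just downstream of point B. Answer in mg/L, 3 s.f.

0.0141 mg/L

9.6 µg/L = 0.0096 mg/L.
After input A: C = (73.5·0.0096 + 0.14·2.07) / 73.64 = 0.01352 mg/L.
95 L/s = 0.095 m³/s.
After input B: C = (73.64·0.01352 + 0.095·0.48) / 73.73 = 0.01412 mg/L.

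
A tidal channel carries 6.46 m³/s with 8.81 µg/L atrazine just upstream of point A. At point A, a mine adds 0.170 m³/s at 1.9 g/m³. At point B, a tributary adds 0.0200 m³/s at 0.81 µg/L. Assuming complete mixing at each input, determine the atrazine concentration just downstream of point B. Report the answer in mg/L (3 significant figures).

8.81 µg/L = 0.00881 mg/L.
After input A: C = (6.46·0.00881 + 0.17·1.9) / 6.63 = 0.0573 mg/L.
0.81 µg/L = 0.00081 mg/L.
After input B: C = (6.63·0.0573 + 0.02·0.00081) / 6.65 = 0.05713 mg/L.

0.0571 mg/L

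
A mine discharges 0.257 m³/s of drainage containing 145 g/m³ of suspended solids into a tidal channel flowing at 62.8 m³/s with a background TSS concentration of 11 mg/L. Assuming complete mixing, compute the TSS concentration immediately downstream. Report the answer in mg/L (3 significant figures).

11.5 mg/L

Flow-weighted mixing gives C = (0.257·145 + 62.8·11) / (0.257 + 62.8) = 728.1/63.06 = 11.55 mg/L.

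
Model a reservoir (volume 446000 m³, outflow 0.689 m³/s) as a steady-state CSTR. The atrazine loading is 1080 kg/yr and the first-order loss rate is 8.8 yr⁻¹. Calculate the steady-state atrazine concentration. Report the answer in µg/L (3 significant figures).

Outflow Q = 0.689 m³/s × 3.156e+07 s/yr = 2.174e+07 m³/yr.
Steady-state CSTR mass balance: W = Q·C + k·V·C, so C = W/(Q + kV).
Q + kV = 2.174e+07 + 8.8·446000 = 2.567e+07 m³/yr.
C = 1080/2.567e+07 = 4.208e-05 kg/m³ = 0.04208 mg/L = 42.08 µg/L.

42.1 µg/L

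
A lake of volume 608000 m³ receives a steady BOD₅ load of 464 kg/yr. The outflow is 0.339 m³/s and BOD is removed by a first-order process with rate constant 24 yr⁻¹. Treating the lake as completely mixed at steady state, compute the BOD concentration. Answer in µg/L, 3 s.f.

Outflow Q = 0.339 m³/s × 3.156e+07 s/yr = 1.07e+07 m³/yr.
Steady-state CSTR mass balance: W = Q·C + k·V·C, so C = W/(Q + kV).
Q + kV = 1.07e+07 + 24·608000 = 2.529e+07 m³/yr.
C = 464/2.529e+07 = 1.835e-05 kg/m³ = 0.01835 mg/L = 18.35 µg/L.

18.3 µg/L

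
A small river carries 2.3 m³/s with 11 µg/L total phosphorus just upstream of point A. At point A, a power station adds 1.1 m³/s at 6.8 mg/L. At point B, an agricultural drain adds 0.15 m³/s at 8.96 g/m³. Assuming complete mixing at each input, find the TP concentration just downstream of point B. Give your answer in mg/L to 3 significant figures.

11 µg/L = 0.011 mg/L.
After input A: C = (2.3·0.011 + 1.1·6.8) / 3.4 = 2.207 mg/L.
After input B: C = (3.4·2.207 + 0.15·8.96) / 3.55 = 2.493 mg/L.

2.49 mg/L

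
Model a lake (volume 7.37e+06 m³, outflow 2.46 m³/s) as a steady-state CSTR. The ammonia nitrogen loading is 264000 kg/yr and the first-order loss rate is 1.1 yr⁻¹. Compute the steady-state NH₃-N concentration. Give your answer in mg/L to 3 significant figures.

Outflow Q = 2.46 m³/s × 3.156e+07 s/yr = 7.763e+07 m³/yr.
Steady-state CSTR mass balance: W = Q·C + k·V·C, so C = W/(Q + kV).
Q + kV = 7.763e+07 + 1.1·7.37e+06 = 8.574e+07 m³/yr.
C = 264000/8.574e+07 = 0.003079 kg/m³ = 3.079 mg/L.

3.08 mg/L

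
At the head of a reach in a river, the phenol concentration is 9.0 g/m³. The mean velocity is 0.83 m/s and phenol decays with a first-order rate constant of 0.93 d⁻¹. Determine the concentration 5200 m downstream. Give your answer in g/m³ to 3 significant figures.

8.41 g/m³

Travel time t = 5200 m / 0.83 m/s = 5200/0.83 = 6265 s = 0.07251 d.
First-order decay: C = 9.0·exp(−0.93·0.07251) = 9.0·0.9348 = 8.413 g/m³.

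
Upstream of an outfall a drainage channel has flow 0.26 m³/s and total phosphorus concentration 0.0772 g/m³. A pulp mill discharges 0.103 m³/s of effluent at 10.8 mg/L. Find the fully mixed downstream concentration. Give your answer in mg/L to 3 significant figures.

By mass balance at complete mixing, C = (0.103·10.8 + 0.26·0.0772) / (0.103 + 0.26) = 1.132/0.363 = 3.12 mg/L.

3.12 mg/L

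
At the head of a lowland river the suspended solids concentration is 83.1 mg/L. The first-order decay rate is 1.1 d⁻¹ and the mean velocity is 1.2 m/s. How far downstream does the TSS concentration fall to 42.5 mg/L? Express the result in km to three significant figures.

63.2 km

From C = C₀·e^(−kt), t = ln(C₀/C)/k = ln(83.1/42.5)/1.1 = 0.6705/1.1 = 0.6096 d.
Distance = v·t = 1.2 m/s × 5.267e+04 s = 6.32e+04 m = 63.2 km.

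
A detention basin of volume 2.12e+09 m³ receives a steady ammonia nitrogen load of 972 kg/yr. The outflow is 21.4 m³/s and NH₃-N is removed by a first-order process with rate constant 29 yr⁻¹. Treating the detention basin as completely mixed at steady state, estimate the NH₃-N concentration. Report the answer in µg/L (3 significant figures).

0.0156 µg/L

Outflow Q = 21.4 m³/s × 3.156e+07 s/yr = 6.753e+08 m³/yr.
Steady-state CSTR mass balance: W = Q·C + k·V·C, so C = W/(Q + kV).
Q + kV = 6.753e+08 + 29·2.12e+09 = 6.216e+10 m³/yr.
C = 972/6.216e+10 = 1.564e-08 kg/m³ = 1.564e-05 mg/L = 0.01564 µg/L.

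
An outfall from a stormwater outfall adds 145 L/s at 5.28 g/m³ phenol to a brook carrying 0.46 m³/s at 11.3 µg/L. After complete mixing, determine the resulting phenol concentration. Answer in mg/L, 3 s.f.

145 L/s = 0.145 m³/s.
11.3 µg/L = 0.0113 mg/L.
Flow-weighted mixing gives C = (0.145·5.28 + 0.46·0.0113) / (0.145 + 0.46) = 0.7708/0.605 = 1.274 mg/L.

1.27 mg/L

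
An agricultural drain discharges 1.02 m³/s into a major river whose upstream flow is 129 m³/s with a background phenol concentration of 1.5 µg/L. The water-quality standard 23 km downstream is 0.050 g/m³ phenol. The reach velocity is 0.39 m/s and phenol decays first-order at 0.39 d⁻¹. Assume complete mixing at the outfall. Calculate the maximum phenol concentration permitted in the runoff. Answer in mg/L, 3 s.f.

1.5 µg/L = 0.0015 mg/L.
Travel time to the compliance point: t = 2.3e+04/0.39 = 5.897e+04 s = 0.6826 d; decay factor exp(−0.39·0.6826) = 0.7663.
So the concentration just after mixing may be at most 0.05/0.7663 = 0.06525 mg/L.
Mass balance: 0.06525·130 = 1.02·Cₑ + 129·0.0015.
Cₑ = (8.484 − 0.1935) / 1.02 = 8.128 mg/L.

8.13 mg/L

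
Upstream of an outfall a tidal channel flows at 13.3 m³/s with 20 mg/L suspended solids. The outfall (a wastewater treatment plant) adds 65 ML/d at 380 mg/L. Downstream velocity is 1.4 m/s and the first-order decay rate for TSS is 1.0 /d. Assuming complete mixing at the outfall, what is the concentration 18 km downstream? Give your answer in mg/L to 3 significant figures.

65 ML/d = 0.7523 m³/s.
After complete mixing, C₀ = (0.7523·380 + 13.3·20) / 14.05 = 39.27 mg/L.
Travel time t = 1.8e+04 m / 1.4 m/s = 1.286e+04 s = 0.1488 d.
C = 39.27·exp(−1.0·0.1488) = 39.27·0.8617 = 33.84 mg/L.

33.8 mg/L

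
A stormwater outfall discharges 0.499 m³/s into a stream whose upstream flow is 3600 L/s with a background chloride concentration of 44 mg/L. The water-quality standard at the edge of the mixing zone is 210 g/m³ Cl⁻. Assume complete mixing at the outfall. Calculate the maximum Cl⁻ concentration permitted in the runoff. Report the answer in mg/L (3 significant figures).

3600 L/s = 3.6 m³/s.
Mass balance: 210·4.099 = 0.499·Cₑ + 3.6·44.
Cₑ = (860.8 − 158.4) / 0.499 = 1408 mg/L.

1410 mg/L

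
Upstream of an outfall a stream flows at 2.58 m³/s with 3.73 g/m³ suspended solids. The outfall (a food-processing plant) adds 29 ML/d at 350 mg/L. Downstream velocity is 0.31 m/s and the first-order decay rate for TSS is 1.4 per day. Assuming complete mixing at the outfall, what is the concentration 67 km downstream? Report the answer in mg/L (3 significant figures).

29 ML/d = 0.3356 m³/s.
After complete mixing, C₀ = (0.3356·350 + 2.58·3.73) / 2.916 = 43.59 mg/L.
Travel time t = 6.7e+04 m / 0.31 m/s = 2.161e+05 s = 2.501 d.
C = 43.59·exp(−1.4·2.501) = 43.59·0.03013 = 1.314 mg/L.

1.31 mg/L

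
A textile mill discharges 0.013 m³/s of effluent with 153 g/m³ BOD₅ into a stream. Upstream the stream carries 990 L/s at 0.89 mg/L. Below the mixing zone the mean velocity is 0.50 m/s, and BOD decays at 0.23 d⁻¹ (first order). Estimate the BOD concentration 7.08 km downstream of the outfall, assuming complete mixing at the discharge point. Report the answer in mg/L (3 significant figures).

2.76 mg/L

990 L/s = 0.99 m³/s.
After complete mixing, C₀ = (0.013·153 + 0.99·0.89) / 1.003 = 2.862 mg/L.
Travel time t = 7080 m / 0.50 m/s = 1.416e+04 s = 0.1639 d.
C = 2.862·exp(−0.23·0.1639) = 2.862·0.963 = 2.756 mg/L.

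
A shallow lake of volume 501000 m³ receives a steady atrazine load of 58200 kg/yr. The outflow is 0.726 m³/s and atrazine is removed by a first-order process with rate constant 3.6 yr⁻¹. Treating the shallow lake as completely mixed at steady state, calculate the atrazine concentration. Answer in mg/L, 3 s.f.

2.35 mg/L

Outflow Q = 0.726 m³/s × 3.156e+07 s/yr = 2.291e+07 m³/yr.
Steady-state CSTR mass balance: W = Q·C + k·V·C, so C = W/(Q + kV).
Q + kV = 2.291e+07 + 3.6·501000 = 2.471e+07 m³/yr.
C = 58200/2.471e+07 = 0.002355 kg/m³ = 2.355 mg/L.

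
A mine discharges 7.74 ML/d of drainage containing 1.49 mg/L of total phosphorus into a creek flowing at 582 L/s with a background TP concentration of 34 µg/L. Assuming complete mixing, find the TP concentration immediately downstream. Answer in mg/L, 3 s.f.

7.74 ML/d = 0.08958 m³/s.
582 L/s = 0.582 m³/s.
34 µg/L = 0.034 mg/L.
Conservation of mass across the mixing zone: C = (0.08958·1.49 + 0.582·0.034) / (0.08958 + 0.582) = 0.1533/0.6716 = 0.2282 mg/L.

0.228 mg/L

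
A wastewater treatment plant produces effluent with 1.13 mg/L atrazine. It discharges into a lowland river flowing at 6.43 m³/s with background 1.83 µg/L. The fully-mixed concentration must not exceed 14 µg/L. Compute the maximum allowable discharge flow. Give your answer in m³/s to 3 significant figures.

0.0701 m³/s

1.83 µg/L = 0.00183 mg/L.
14 µg/L = 0.014 mg/L.
Mass balance at complete mixing: C_std·(Q_w + Q_r) = Q_w·C_e + Q_r·C_b.
Rearranging, Q_w = Q_r·(C_std − C_b)/(C_e − C_std) = 6.43·(0.014 − 0.00183) / (1.13 − 0.014) = 0.07012 m³/s.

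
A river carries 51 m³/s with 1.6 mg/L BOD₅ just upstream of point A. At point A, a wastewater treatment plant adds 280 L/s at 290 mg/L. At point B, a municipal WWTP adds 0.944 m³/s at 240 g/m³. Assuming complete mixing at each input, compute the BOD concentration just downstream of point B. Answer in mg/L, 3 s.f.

7.46 mg/L

280 L/s = 0.28 m³/s.
After input A: C = (51·1.6 + 0.28·290) / 51.28 = 3.175 mg/L.
After input B: C = (51.28·3.175 + 0.944·240) / 52.22 = 7.456 mg/L.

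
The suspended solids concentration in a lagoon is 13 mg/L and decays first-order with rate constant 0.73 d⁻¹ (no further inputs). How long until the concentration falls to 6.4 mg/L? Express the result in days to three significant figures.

t = ln(C₀/C)/k = ln(13/6.4)/0.73 = 0.7087/0.73 = 0.9708 d.

0.971 d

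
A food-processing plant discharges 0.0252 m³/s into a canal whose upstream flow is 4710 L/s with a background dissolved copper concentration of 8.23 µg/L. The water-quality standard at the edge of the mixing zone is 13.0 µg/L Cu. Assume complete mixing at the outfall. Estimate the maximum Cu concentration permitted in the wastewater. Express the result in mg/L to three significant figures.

0.905 mg/L

4710 L/s = 4.71 m³/s.
8.23 µg/L = 0.00823 mg/L.
13.0 µg/L = 0.013 mg/L.
Mass balance: 0.013·4.735 = 0.0252·Cₑ + 4.71·0.00823.
Cₑ = (0.06156 − 0.03876) / 0.0252 = 0.9045 mg/L.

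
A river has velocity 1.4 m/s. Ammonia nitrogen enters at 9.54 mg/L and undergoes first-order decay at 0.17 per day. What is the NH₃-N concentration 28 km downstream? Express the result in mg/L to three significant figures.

Travel time t = 28 km / 1.4 m/s = 2.8e+04/1.4 = 2e+04 s = 0.2315 d.
First-order decay: C = 9.54·exp(−0.17·0.2315) = 9.54·0.9614 = 9.172 mg/L.

9.17 mg/L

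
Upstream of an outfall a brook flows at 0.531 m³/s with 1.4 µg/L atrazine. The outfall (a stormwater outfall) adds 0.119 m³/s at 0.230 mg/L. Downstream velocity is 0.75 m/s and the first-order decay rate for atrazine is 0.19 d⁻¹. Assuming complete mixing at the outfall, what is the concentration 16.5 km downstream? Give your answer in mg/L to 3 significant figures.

1.4 µg/L = 0.0014 mg/L.
After complete mixing, C₀ = (0.119·0.23 + 0.531·0.0014) / 0.65 = 0.04325 mg/L.
Travel time t = 1.65e+04 m / 0.75 m/s = 2.2e+04 s = 0.2546 d.
C = 0.04325·exp(−0.19·0.2546) = 0.04325·0.9528 = 0.04121 mg/L.

0.0412 mg/L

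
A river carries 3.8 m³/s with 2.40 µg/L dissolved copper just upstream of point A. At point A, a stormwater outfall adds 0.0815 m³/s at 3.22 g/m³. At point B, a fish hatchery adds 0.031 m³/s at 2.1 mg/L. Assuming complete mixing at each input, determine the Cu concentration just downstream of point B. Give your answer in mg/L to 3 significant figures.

0.0860 mg/L

2.40 µg/L = 0.0024 mg/L.
After input A: C = (3.8·0.0024 + 0.0815·3.22) / 3.881 = 0.06996 mg/L.
After input B: C = (3.881·0.06996 + 0.031·2.1) / 3.913 = 0.08604 mg/L.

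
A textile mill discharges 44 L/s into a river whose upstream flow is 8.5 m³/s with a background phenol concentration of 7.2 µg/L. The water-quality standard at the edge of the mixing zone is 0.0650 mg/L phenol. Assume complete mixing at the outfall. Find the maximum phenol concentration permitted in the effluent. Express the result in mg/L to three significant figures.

44 L/s = 0.044 m³/s.
7.2 µg/L = 0.0072 mg/L.
Mass balance: 0.065·8.544 = 0.044·Cₑ + 8.5·0.0072.
Cₑ = (0.5554 − 0.0612) / 0.044 = 11.23 mg/L.

11.2 mg/L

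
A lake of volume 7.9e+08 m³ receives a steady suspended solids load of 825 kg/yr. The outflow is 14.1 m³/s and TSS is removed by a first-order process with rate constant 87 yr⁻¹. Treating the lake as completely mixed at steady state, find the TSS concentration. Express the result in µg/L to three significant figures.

0.0119 µg/L

Outflow Q = 14.1 m³/s × 3.156e+07 s/yr = 4.45e+08 m³/yr.
Steady-state CSTR mass balance: W = Q·C + k·V·C, so C = W/(Q + kV).
Q + kV = 4.45e+08 + 87·7.9e+08 = 6.917e+10 m³/yr.
C = 825/6.917e+10 = 1.193e-08 kg/m³ = 1.193e-05 mg/L = 0.01193 µg/L.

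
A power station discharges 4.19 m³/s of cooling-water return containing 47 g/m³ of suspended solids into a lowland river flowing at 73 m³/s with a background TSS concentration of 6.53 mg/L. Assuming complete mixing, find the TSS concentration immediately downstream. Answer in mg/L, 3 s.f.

Flow-weighted mixing gives C = (4.19·47 + 73·6.53) / (4.19 + 73) = 673.6/77.19 = 8.727 mg/L.

8.73 mg/L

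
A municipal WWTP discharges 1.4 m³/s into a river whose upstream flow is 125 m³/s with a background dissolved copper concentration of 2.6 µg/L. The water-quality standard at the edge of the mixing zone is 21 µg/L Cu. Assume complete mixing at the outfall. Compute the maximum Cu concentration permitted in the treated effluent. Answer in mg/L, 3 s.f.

2.6 µg/L = 0.0026 mg/L.
21 µg/L = 0.021 mg/L.
Mass balance: 0.021·126.4 = 1.4·Cₑ + 125·0.0026.
Cₑ = (2.654 − 0.325) / 1.4 = 1.664 mg/L.

1.66 mg/L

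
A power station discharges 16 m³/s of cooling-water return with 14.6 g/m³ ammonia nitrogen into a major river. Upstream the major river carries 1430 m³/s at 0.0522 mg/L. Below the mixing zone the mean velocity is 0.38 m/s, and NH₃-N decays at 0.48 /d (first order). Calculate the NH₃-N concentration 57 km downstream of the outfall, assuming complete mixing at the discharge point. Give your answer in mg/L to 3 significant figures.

After complete mixing, C₀ = (16·14.6 + 1430·0.0522) / 1446 = 0.2132 mg/L.
Travel time t = 5.7e+04 m / 0.38 m/s = 1.5e+05 s = 1.736 d.
C = 0.2132·exp(−0.48·1.736) = 0.2132·0.4346 = 0.09264 mg/L.

0.0926 mg/L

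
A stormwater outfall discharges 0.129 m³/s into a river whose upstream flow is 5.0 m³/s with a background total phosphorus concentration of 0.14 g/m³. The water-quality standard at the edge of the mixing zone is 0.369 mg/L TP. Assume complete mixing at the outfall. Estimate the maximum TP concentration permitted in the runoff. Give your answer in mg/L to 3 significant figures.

9.24 mg/L

Mass balance: 0.369·5.129 = 0.129·Cₑ + 5·0.14.
Cₑ = (1.893 − 0.7) / 0.129 = 9.245 mg/L.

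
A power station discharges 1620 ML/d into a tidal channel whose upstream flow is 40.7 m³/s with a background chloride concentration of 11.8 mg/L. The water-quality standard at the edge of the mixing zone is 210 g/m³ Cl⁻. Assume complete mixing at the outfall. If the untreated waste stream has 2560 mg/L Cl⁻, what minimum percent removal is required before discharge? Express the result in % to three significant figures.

75.0 %

1620 ML/d = 18.75 m³/s.
Mass balance: 210·59.45 = 18.75·Cₑ + 40.7·11.8.
Cₑ = (1.248e+04 − 480.3) / 18.75 = 640.2 mg/L.
Required removal = 1 − 640.2/2560 = 74.99 %.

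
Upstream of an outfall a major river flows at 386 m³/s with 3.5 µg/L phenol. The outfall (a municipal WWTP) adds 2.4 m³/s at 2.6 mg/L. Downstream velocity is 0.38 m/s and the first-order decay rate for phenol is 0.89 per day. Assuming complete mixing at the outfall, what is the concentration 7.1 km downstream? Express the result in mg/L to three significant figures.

3.5 µg/L = 0.0035 mg/L.
After complete mixing, C₀ = (2.4·2.6 + 386·0.0035) / 388.4 = 0.01954 mg/L.
Travel time t = 7100 m / 0.38 m/s = 1.868e+04 s = 0.2163 d.
C = 0.01954·exp(−0.89·0.2163) = 0.01954·0.8249 = 0.01612 mg/L.

0.0161 mg/L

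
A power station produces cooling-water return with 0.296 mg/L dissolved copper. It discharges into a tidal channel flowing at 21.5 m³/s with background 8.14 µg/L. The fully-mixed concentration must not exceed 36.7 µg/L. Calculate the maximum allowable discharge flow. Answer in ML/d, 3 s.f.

205 ML/d

8.14 µg/L = 0.00814 mg/L.
36.7 µg/L = 0.0367 mg/L.
Mass balance at complete mixing: C_std·(Q_w + Q_r) = Q_w·C_e + Q_r·C_b.
Rearranging, Q_w = Q_r·(C_std − C_b)/(C_e − C_std) = 21.5·(0.0367 − 0.00814) / (0.296 − 0.0367) = 2.368 m³/s.
= 204.6 ML/d.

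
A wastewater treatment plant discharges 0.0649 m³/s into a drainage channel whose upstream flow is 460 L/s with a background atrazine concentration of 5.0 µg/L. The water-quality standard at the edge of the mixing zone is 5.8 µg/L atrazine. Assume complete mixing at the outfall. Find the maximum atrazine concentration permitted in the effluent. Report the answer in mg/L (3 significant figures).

0.0115 mg/L

460 L/s = 0.46 m³/s.
5.0 µg/L = 0.005 mg/L.
5.8 µg/L = 0.0058 mg/L.
Mass balance: 0.0058·0.5249 = 0.0649·Cₑ + 0.46·0.005.
Cₑ = (0.003044 − 0.0023) / 0.0649 = 0.01147 mg/L.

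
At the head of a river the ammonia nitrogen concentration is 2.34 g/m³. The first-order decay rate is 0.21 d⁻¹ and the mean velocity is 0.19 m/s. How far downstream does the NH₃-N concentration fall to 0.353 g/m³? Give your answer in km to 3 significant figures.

From C = C₀·e^(−kt), t = ln(C₀/C)/k = ln(2.34/0.353)/0.21 = 1.891/0.21 = 9.007 d.
Distance = v·t = 0.19 m/s × 7.782e+05 s = 1.479e+05 m = 147.9 km.

148 km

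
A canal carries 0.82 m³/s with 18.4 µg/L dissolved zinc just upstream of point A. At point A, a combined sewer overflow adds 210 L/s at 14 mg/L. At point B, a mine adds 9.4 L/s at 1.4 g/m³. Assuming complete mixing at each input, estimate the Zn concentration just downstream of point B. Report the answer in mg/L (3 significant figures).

18.4 µg/L = 0.0184 mg/L.
210 L/s = 0.21 m³/s.
After input A: C = (0.82·0.0184 + 0.21·14) / 1.03 = 2.869 mg/L.
9.4 L/s = 0.0094 m³/s.
After input B: C = (1.03·2.869 + 0.0094·1.4) / 1.039 = 2.856 mg/L.

2.86 mg/L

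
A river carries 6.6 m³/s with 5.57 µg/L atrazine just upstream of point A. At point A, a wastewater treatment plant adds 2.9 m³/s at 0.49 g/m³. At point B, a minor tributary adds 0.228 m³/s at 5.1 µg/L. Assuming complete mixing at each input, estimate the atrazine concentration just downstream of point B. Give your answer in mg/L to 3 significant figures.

5.57 µg/L = 0.00557 mg/L.
After input A: C = (6.6·0.00557 + 2.9·0.49) / 9.5 = 0.1534 mg/L.
5.1 µg/L = 0.0051 mg/L.
After input B: C = (9.5·0.1534 + 0.228·0.0051) / 9.728 = 0.15 mg/L.

0.150 mg/L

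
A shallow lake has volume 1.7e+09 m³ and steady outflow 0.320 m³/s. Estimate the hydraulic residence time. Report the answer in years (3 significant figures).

168 yr

Q = 0.320 m³/s × 3.156e+07 s/yr = 1.01e+07 m³/yr.
Hydraulic residence time τ = V/Q = 1.7e+09/1.01e+07 = 168.3 yr.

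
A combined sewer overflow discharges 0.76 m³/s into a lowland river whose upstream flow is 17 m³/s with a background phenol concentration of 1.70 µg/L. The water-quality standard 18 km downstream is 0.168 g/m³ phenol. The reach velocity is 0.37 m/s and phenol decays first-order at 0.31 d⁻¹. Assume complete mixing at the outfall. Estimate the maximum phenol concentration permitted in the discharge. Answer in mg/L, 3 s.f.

4.64 mg/L

1.70 µg/L = 0.0017 mg/L.
Travel time to the compliance point: t = 1.8e+04/0.37 = 4.865e+04 s = 0.5631 d; decay factor exp(−0.31·0.5631) = 0.8398.
So the concentration just after mixing may be at most 0.168/0.8398 = 0.2 mg/L.
Mass balance: 0.2·17.76 = 0.76·Cₑ + 17·0.0017.
Cₑ = (3.553 − 0.0289) / 0.76 = 4.637 mg/L.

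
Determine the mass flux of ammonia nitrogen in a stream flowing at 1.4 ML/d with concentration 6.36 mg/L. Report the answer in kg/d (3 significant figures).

8.90 kg/d

1.4 ML/d = 0.0162 m³/s.
Mass flux = Q·C = 0.0162 m³/s × 6.36 g/m³ = 0.1031 g/s.
= 0.1031 g/s × 86.4 = 8.904 kg/d.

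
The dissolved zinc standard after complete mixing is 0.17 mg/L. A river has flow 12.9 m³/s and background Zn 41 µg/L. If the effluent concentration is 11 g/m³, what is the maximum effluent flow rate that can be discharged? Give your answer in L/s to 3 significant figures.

154 L/s

41 µg/L = 0.041 mg/L.
Mass balance at complete mixing: C_std·(Q_w + Q_r) = Q_w·C_e + Q_r·C_b.
Rearranging, Q_w = Q_r·(C_std − C_b)/(C_e − C_std) = 12.9·(0.17 − 0.041) / (11 − 0.17) = 0.1537 m³/s.
= 153.7 L/s.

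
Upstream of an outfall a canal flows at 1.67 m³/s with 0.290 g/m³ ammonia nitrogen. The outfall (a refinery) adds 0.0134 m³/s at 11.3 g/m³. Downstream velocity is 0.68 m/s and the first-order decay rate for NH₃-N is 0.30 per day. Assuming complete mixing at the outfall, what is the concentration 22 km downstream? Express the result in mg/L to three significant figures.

0.338 mg/L

After complete mixing, C₀ = (0.0134·11.3 + 1.67·0.29) / 1.683 = 0.3776 mg/L.
Travel time t = 2.2e+04 m / 0.68 m/s = 3.235e+04 s = 0.3745 d.
C = 0.3776·exp(−0.30·0.3745) = 0.3776·0.8937 = 0.3375 mg/L.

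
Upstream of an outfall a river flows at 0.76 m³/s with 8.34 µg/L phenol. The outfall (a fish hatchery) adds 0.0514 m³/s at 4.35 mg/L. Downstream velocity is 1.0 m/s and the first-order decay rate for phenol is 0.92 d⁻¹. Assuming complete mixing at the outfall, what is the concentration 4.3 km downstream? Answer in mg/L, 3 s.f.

8.34 µg/L = 0.00834 mg/L.
After complete mixing, C₀ = (0.0514·4.35 + 0.76·0.00834) / 0.8114 = 0.2834 mg/L.
Travel time t = 4300 m / 1.0 m/s = 4300 s = 0.04977 d.
C = 0.2834·exp(−0.92·0.04977) = 0.2834·0.9552 = 0.2707 mg/L.

0.271 mg/L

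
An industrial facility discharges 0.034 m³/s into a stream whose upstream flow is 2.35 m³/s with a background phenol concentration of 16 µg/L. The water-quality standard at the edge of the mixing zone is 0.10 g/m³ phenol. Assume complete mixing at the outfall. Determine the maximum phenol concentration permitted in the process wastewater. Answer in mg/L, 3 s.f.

5.91 mg/L

16 µg/L = 0.016 mg/L.
Mass balance: 0.1·2.384 = 0.034·Cₑ + 2.35·0.016.
Cₑ = (0.2384 − 0.0376) / 0.034 = 5.906 mg/L.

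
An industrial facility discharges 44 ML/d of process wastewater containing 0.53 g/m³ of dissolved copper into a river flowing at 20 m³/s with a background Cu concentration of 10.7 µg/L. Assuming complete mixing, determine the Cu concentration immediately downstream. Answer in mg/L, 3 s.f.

44 ML/d = 0.5093 m³/s.
10.7 µg/L = 0.0107 mg/L.
Conservation of mass across the mixing zone: C = (0.5093·0.53 + 20·0.0107) / (0.5093 + 20) = 0.4839/20.51 = 0.02359 mg/L.

0.0236 mg/L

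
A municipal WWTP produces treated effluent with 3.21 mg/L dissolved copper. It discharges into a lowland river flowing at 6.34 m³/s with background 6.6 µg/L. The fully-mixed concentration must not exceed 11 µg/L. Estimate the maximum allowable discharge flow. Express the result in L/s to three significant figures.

6.6 µg/L = 0.0066 mg/L.
11 µg/L = 0.011 mg/L.
Mass balance at complete mixing: C_std·(Q_w + Q_r) = Q_w·C_e + Q_r·C_b.
Rearranging, Q_w = Q_r·(C_std − C_b)/(C_e − C_std) = 6.34·(0.011 − 0.0066) / (3.21 − 0.011) = 0.00872 m³/s.
= 8.72 L/s.

8.72 L/s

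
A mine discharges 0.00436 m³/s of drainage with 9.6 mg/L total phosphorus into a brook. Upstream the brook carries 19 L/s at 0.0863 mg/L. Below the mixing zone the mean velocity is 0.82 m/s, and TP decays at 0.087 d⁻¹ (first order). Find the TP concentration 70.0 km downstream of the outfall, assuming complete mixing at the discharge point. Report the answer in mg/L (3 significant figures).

19 L/s = 0.019 m³/s.
After complete mixing, C₀ = (0.00436·9.6 + 0.019·0.0863) / 0.02336 = 1.862 mg/L.
Travel time t = 7e+04 m / 0.82 m/s = 8.537e+04 s = 0.988 d.
C = 1.862·exp(−0.087·0.988) = 1.862·0.9176 = 1.709 mg/L.

1.71 mg/L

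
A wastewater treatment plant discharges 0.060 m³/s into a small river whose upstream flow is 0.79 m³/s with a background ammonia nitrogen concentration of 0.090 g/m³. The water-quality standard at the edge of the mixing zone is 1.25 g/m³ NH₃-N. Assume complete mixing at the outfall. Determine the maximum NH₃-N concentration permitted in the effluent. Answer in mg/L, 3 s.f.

16.5 mg/L

Mass balance: 1.25·0.85 = 0.06·Cₑ + 0.79·0.09.
Cₑ = (1.062 − 0.0711) / 0.06 = 16.52 mg/L.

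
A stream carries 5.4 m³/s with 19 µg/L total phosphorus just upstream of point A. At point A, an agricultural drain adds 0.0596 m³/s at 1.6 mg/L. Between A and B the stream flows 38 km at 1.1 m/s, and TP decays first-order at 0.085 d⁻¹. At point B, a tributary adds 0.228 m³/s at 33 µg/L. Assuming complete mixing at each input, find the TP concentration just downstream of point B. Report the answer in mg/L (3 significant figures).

19 µg/L = 0.019 mg/L.
After input A: C = (5.4·0.019 + 0.0596·1.6) / 5.46 = 0.03626 mg/L.
Over the 38 km reach to input B (t = 3.455e+04 s = 0.3998 d), decay gives C = 0.03626·exp(−0.085·0.3998) = 0.03505 mg/L.
33 µg/L = 0.033 mg/L.
After input B: C = (5.46·0.03505 + 0.228·0.033) / 5.688 = 0.03497 mg/L.

0.0350 mg/L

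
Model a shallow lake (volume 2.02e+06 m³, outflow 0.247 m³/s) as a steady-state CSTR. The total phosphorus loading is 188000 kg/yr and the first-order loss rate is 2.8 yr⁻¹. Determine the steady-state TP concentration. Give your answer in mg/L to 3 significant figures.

Outflow Q = 0.247 m³/s × 3.156e+07 s/yr = 7.795e+06 m³/yr.
Steady-state CSTR mass balance: W = Q·C + k·V·C, so C = W/(Q + kV).
Q + kV = 7.795e+06 + 2.8·2.02e+06 = 1.345e+07 m³/yr.
C = 188000/1.345e+07 = 0.01398 kg/m³ = 13.98 mg/L.

14.0 mg/L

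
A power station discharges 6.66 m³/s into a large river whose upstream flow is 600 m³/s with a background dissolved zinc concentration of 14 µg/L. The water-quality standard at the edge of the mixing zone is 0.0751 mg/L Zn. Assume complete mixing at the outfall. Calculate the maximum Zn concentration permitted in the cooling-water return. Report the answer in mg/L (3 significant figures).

14 µg/L = 0.014 mg/L.
Mass balance: 0.0751·606.7 = 6.66·Cₑ + 600·0.014.
Cₑ = (45.56 − 8.4) / 6.66 = 5.58 mg/L.

5.58 mg/L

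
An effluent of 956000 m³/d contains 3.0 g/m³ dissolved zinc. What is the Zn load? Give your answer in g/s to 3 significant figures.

33.2 g/s

956000 m³/d = 11.06 m³/s.
Mass flux = Q·C = 11.06 m³/s × 3 g/m³ = 33.19 g/s.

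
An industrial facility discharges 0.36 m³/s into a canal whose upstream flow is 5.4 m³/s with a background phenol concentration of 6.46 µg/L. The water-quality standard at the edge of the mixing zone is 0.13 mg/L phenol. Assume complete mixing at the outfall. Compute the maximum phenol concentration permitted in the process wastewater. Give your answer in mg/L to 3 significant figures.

1.98 mg/L

6.46 µg/L = 0.00646 mg/L.
Mass balance: 0.13·5.76 = 0.36·Cₑ + 5.4·0.00646.
Cₑ = (0.7488 − 0.03488) / 0.36 = 1.983 mg/L.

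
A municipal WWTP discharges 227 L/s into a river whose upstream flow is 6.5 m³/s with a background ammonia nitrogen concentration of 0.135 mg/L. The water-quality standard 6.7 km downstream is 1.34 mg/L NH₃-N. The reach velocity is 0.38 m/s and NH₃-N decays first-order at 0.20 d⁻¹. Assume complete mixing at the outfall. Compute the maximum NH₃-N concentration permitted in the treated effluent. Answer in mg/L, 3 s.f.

227 L/s = 0.227 m³/s.
Travel time to the compliance point: t = 6700/0.38 = 1.763e+04 s = 0.2041 d; decay factor exp(−0.20·0.2041) = 0.96.
So the concentration just after mixing may be at most 1.34/0.96 = 1.396 mg/L.
Mass balance: 1.396·6.727 = 0.227·Cₑ + 6.5·0.135.
Cₑ = (9.39 − 0.8775) / 0.227 = 37.5 mg/L.

37.5 mg/L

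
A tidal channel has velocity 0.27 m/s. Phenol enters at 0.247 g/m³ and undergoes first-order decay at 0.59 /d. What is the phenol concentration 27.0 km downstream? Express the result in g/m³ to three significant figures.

0.125 g/m³

Travel time t = 27.0 km / 0.27 m/s = 2.7e+04/0.27 = 1e+05 s = 1.157 d.
First-order decay: C = 0.247·exp(−0.59·1.157) = 0.247·0.5052 = 0.1248 g/m³.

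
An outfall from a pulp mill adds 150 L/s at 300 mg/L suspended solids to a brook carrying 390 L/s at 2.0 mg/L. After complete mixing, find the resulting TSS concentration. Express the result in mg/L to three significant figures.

84.8 mg/L

150 L/s = 0.15 m³/s.
390 L/s = 0.39 m³/s.
Conservation of mass across the mixing zone: C = (0.15·300 + 0.39·2) / (0.15 + 0.39) = 45.78/0.54 = 84.78 mg/L.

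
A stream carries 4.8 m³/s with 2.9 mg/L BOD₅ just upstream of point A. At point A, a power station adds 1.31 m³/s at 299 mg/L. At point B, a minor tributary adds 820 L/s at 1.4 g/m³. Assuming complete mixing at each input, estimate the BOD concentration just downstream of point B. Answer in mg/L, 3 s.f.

58.7 mg/L

After input A: C = (4.8·2.9 + 1.31·299) / 6.11 = 66.38 mg/L.
820 L/s = 0.82 m³/s.
After input B: C = (6.11·66.38 + 0.82·1.4) / 6.93 = 58.7 mg/L.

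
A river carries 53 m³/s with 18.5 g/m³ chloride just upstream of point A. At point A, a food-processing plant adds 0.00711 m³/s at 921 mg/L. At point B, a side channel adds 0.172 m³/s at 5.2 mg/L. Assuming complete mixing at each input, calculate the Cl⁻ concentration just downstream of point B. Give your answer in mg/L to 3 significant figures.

After input A: C = (53·18.5 + 0.00711·921) / 53.01 = 18.62 mg/L.
After input B: C = (53.01·18.62 + 0.172·5.2) / 53.18 = 18.58 mg/L.

18.6 mg/L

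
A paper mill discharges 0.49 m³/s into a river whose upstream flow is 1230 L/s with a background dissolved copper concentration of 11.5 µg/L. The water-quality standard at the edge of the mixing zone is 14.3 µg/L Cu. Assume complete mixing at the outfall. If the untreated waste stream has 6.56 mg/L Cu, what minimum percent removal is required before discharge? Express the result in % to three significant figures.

1230 L/s = 1.23 m³/s.
11.5 µg/L = 0.0115 mg/L.
14.3 µg/L = 0.0143 mg/L.
Mass balance: 0.0143·1.72 = 0.49·Cₑ + 1.23·0.0115.
Cₑ = (0.0246 − 0.01414) / 0.49 = 0.02133 mg/L.
Required removal = 1 − 0.02133/6.56 = 99.67 %.

99.7 %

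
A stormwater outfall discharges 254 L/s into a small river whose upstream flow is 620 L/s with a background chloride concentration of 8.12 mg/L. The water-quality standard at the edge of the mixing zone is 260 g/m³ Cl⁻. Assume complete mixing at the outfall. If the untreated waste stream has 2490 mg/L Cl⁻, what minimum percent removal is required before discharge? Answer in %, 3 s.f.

254 L/s = 0.254 m³/s.
620 L/s = 0.62 m³/s.
Mass balance: 260·0.874 = 0.254·Cₑ + 0.62·8.12.
Cₑ = (227.2 − 5.034) / 0.254 = 874.8 mg/L.
Required removal = 1 − 874.8/2490 = 64.87 %.

64.9 %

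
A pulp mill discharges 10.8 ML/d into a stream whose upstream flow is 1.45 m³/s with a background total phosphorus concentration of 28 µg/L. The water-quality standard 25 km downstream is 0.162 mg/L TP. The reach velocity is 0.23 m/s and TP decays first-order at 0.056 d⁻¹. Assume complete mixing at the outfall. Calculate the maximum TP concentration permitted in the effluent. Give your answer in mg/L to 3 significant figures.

1.87 mg/L

10.8 ML/d = 0.125 m³/s.
28 µg/L = 0.028 mg/L.
Travel time to the compliance point: t = 2.5e+04/0.23 = 1.087e+05 s = 1.258 d; decay factor exp(−0.056·1.258) = 0.932.
So the concentration just after mixing may be at most 0.162/0.932 = 0.1738 mg/L.
Mass balance: 0.1738·1.575 = 0.125·Cₑ + 1.45·0.028.
Cₑ = (0.2738 − 0.0406) / 0.125 = 1.865 mg/L.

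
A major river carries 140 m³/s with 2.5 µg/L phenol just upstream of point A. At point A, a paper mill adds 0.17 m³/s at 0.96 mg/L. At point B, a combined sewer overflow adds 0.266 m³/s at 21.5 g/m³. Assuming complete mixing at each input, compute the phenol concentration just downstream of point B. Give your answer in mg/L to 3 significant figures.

2.5 µg/L = 0.0025 mg/L.
After input A: C = (140·0.0025 + 0.17·0.96) / 140.2 = 0.003661 mg/L.
After input B: C = (140.2·0.003661 + 0.266·21.5) / 140.4 = 0.04438 mg/L.

0.0444 mg/L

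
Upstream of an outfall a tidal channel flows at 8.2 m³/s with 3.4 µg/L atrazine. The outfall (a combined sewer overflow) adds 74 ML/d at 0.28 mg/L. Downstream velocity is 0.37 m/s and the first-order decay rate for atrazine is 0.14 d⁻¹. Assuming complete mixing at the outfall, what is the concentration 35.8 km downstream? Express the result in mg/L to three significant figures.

0.0253 mg/L

74 ML/d = 0.8565 m³/s.
3.4 µg/L = 0.0034 mg/L.
After complete mixing, C₀ = (0.8565·0.28 + 8.2·0.0034) / 9.056 = 0.02956 mg/L.
Travel time t = 3.58e+04 m / 0.37 m/s = 9.676e+04 s = 1.12 d.
C = 0.02956·exp(−0.14·1.12) = 0.02956·0.8549 = 0.02527 mg/L.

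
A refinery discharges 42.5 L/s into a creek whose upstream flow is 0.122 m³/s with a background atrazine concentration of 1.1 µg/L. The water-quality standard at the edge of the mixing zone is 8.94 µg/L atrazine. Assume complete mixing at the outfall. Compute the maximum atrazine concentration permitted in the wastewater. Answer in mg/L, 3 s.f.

42.5 L/s = 0.0425 m³/s.
1.1 µg/L = 0.0011 mg/L.
8.94 µg/L = 0.00894 mg/L.
Mass balance: 0.00894·0.1645 = 0.0425·Cₑ + 0.122·0.0011.
Cₑ = (0.001471 − 0.0001342) / 0.0425 = 0.03145 mg/L.

0.0314 mg/L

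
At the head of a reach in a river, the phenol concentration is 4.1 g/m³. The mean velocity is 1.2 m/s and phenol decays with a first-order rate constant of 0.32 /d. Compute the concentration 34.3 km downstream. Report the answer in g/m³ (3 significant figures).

3.69 g/m³

Travel time t = 34.3 km / 1.2 m/s = 3.43e+04/1.2 = 2.858e+04 s = 0.3308 d.
First-order decay: C = 4.1·exp(−0.32·0.3308) = 4.1·0.8995 = 3.688 g/m³.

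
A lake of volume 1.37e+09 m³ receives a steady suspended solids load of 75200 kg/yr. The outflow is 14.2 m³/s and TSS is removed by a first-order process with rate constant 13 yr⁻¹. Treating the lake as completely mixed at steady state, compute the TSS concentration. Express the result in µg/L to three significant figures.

4.12 µg/L

Outflow Q = 14.2 m³/s × 3.156e+07 s/yr = 4.481e+08 m³/yr.
Steady-state CSTR mass balance: W = Q·C + k·V·C, so C = W/(Q + kV).
Q + kV = 4.481e+08 + 13·1.37e+09 = 1.826e+10 m³/yr.
C = 75200/1.826e+10 = 4.119e-06 kg/m³ = 0.004119 mg/L = 4.119 µg/L.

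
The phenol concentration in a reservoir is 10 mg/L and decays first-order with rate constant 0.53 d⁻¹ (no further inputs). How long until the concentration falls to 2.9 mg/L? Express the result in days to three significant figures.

2.34 d

t = ln(C₀/C)/k = ln(10/2.9)/0.53 = 1.238/0.53 = 2.336 d.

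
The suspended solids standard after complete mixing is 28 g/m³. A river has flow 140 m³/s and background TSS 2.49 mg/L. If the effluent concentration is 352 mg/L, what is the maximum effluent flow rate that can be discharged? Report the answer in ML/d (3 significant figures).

952 ML/d

Mass balance at complete mixing: C_std·(Q_w + Q_r) = Q_w·C_e + Q_r·C_b.
Rearranging, Q_w = Q_r·(C_std − C_b)/(C_e − C_std) = 140·(28 − 2.49) / (352 − 28) = 11.02 m³/s.
= 952.4 ML/d.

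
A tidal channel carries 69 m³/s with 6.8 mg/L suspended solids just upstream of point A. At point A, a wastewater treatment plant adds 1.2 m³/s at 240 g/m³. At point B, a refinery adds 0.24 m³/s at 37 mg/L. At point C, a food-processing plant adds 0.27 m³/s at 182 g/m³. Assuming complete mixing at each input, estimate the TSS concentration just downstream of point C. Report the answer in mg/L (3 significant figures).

11.5 mg/L

After input A: C = (69·6.8 + 1.2·240) / 70.2 = 10.79 mg/L.
After input B: C = (70.2·10.79 + 0.24·37) / 70.44 = 10.88 mg/L.
After input C: C = (70.44·10.88 + 0.27·182) / 70.71 = 11.53 mg/L.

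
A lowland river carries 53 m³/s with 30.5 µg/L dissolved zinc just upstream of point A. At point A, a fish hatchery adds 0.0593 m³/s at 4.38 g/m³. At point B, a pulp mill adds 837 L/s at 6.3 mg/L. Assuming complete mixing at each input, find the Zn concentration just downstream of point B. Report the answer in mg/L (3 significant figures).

0.133 mg/L

30.5 µg/L = 0.0305 mg/L.
After input A: C = (53·0.0305 + 0.0593·4.38) / 53.06 = 0.03536 mg/L.
837 L/s = 0.837 m³/s.
After input B: C = (53.06·0.03536 + 0.837·6.3) / 53.9 = 0.1326 mg/L.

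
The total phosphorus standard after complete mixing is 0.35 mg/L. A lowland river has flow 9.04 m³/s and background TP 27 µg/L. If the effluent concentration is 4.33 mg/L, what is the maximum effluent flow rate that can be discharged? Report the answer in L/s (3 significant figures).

27 µg/L = 0.027 mg/L.
Mass balance at complete mixing: C_std·(Q_w + Q_r) = Q_w·C_e + Q_r·C_b.
Rearranging, Q_w = Q_r·(C_std − C_b)/(C_e − C_std) = 9.04·(0.35 − 0.027) / (4.33 − 0.35) = 0.7336 m³/s.
= 733.6 L/s.

734 L/s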